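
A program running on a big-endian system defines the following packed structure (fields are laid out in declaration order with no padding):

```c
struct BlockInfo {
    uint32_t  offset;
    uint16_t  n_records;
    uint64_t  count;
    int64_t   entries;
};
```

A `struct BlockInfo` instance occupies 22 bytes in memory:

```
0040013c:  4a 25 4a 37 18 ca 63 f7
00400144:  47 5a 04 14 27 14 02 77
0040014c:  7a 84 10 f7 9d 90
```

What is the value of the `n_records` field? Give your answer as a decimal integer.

`n_records` follows `offset` (4 bytes), so it starts at byte offset 4 and occupies 2 bytes.
Bytes at offsets 4..5: 18 CA.
Big-endian stores the most-significant byte at the lowest address.
The bytes are already most-significant first: 0x18CA.
0x18CA = 6346.

6346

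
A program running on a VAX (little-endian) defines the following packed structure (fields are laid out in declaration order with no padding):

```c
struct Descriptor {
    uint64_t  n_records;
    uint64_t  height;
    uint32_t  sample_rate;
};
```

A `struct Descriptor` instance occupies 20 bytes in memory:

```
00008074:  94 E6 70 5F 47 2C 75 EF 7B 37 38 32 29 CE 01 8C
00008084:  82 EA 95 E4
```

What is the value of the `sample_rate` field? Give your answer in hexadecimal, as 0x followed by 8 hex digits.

0xE495EA82

`sample_rate` follows `n_records` (8 B), `height` (8 B), so it starts at offset 8 + 8 = 16 and occupies 4 bytes.
Bytes at offsets 16..19: 82 EA 95 E4.
Little-endian: lowest address holds the least-significant byte.
Reassemble most-significant byte first: E4 95 EA 82 → 0xE495EA82.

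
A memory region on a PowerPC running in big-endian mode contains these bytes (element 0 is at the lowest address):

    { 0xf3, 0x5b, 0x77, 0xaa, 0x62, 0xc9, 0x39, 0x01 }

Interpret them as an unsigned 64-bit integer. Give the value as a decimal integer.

Big-endian stores the most-significant byte at the lowest address.
The bytes are already most-significant first: 0xF35B77AA62C93901.
0xF35B77AA62C93901 = 17535741147782658305.

17535741147782658305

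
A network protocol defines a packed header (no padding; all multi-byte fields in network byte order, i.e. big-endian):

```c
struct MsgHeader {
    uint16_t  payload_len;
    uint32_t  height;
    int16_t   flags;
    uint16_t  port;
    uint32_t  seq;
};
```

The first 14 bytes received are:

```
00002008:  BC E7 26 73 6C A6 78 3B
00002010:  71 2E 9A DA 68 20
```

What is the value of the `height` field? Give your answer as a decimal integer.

645098662

`height` follows `payload_len` (2 bytes), so it starts at byte offset 2 and occupies 4 bytes.
Bytes at offsets 2..5: 26 73 6C A6.
Big-endian stores the most-significant byte at the lowest address.
The bytes are already most-significant first: 0x26736CA6.
0x26736CA6 = 645098662.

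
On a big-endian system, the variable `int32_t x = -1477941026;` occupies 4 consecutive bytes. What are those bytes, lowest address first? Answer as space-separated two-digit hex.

A7 E8 68 DE

Two's complement of -1477941026 in 32 bits: 1477941026 = 0x58179722; invert → 0xA7E868DD; add 1 → 0xA7E868DE.
Split into bytes (most-significant first): A7 E8 68 DE.
Big-endian: lowest address holds the most-significant byte.
So the memory order matches the most-significant-first order: A7 E8 68 DE.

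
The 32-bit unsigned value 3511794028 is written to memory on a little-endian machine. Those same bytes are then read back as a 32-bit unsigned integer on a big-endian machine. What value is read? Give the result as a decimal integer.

1824084433

3511794028 in 32-bit hexadecimal is 0xD151B96C.
Stored little-endian, the bytes at ascending addresses are 6C B9 51 D1.
Read back as big-endian, the last byte is least significant, giving 0x6CB951D1.
0x6CB951D1 = 1824084433.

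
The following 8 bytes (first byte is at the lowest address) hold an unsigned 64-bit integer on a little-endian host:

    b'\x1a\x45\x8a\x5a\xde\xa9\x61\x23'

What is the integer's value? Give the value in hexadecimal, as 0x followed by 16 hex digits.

In little-endian order the low byte comes first in memory.
Reassemble most-significant byte first: 23 61 A9 DE 5A 8A 45 1A → 0x2361A9DE5A8A451A.

0x2361A9DE5A8A451A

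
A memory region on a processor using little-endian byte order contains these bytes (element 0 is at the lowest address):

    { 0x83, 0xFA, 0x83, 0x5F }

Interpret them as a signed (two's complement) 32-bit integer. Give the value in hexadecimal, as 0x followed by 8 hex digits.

0x5F83FA83

In little-endian order the low byte comes first in memory.
Reassemble most-significant byte first: 5F 83 FA 83 → 0x5F83FA83.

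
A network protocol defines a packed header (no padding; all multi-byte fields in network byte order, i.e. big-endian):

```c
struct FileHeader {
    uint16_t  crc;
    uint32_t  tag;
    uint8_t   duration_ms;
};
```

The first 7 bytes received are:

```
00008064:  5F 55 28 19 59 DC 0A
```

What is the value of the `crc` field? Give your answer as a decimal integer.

`crc` is the first field, at byte offset 0, occupying 2 bytes.
Bytes at offsets 0..1: 5F 55.
In big-endian order the high byte comes first in memory.
The bytes are already most-significant first: 0x5F55.
0x5F55 = 24405.

24405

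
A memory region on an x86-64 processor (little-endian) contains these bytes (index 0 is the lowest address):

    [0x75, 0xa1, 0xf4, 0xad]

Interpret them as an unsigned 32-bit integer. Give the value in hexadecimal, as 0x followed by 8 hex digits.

0xADF4A175

In little-endian order the low byte comes first in memory.
Reassemble most-significant byte first: AD F4 A1 75 → 0xADF4A175.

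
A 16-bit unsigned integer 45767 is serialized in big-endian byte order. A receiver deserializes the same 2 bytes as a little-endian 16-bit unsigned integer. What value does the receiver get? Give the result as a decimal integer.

45767 in 16-bit hexadecimal is 0xB2C7.
Stored big-endian, the bytes at ascending addresses are B2 C7.
Read back as little-endian, the first byte is least significant, giving 0xC7B2.
0xC7B2 = 51122.

51122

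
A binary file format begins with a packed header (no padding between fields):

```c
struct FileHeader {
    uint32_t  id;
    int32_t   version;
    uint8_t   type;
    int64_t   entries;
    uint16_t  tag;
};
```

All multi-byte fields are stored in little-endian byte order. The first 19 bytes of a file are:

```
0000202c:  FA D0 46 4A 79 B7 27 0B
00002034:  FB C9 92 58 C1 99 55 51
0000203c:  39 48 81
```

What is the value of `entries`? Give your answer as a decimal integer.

`entries` follows `id` (4 B), `version` (4 B), `type` (1 B), so it starts at offset 4 + 4 + 1 = 9 and occupies 8 bytes.
Bytes at offsets 9..16: C9 92 58 C1 99 55 51 39.
Little-endian stores the least-significant byte at the lowest address.
Reassemble most-significant byte first: 39 51 55 99 C1 58 92 C9 → 0x39515599C15892C9.
0x39515599C15892C9 = 4130176452137620169.

4130176452137620169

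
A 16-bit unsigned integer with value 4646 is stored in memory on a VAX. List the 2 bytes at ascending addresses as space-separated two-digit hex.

26 12

4646 in hexadecimal, padded to 16 bits, is 0x1226.
Split into bytes (most-significant first): 12 26.
Little-endian stores the least-significant byte at the lowest address.
So at ascending addresses the bytes are 26 12.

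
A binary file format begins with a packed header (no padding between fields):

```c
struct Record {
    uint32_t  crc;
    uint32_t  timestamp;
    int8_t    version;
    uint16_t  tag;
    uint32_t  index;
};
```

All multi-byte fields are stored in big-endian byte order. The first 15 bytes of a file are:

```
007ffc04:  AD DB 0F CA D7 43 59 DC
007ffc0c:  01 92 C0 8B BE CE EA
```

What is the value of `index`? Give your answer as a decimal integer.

2344537834

`index` follows `crc` (4 B), `timestamp` (4 B), `version` (1 B), `tag` (2 B), so it starts at offset 4 + 4 + 1 + 2 = 11 and occupies 4 bytes.
Bytes at offsets 11..14: 8B BE CE EA.
In big-endian order the high byte comes first in memory.
The bytes are already most-significant first: 0x8BBECEEA.
0x8BBECEEA = 2344537834.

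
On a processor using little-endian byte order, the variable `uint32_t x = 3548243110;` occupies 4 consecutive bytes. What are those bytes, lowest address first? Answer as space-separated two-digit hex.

A6 E4 7D D3

3548243110 in hexadecimal, padded to 32 bits, is 0xD37DE4A6.
Split into bytes (most-significant first): D3 7D E4 A6.
Little-endian stores the least-significant byte at the lowest address.
So at ascending addresses the bytes are A6 E4 7D D3.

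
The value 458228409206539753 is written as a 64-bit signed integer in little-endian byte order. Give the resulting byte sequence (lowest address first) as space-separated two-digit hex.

E9 85 BF 74 4F F4 5B 06

458228409206539753 in hexadecimal, padded to 64 bits, is 0x065BF44F74BF85E9.
Split into bytes (most-significant first): 06 5B F4 4F 74 BF 85 E9.
Little-endian stores the least-significant byte at the lowest address.
So at ascending addresses the bytes are E9 85 BF 74 4F F4 5B 06.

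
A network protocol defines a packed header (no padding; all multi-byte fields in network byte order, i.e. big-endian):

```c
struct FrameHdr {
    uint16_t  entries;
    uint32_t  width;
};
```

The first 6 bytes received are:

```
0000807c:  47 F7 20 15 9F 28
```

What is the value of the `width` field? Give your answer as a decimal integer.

538287912

`width` follows `entries` (2 bytes), so it starts at byte offset 2 and occupies 4 bytes.
Bytes at offsets 2..5: 20 15 9F 28.
In big-endian order the high byte comes first in memory.
The bytes are already most-significant first: 0x20159F28.
0x20159F28 = 538287912.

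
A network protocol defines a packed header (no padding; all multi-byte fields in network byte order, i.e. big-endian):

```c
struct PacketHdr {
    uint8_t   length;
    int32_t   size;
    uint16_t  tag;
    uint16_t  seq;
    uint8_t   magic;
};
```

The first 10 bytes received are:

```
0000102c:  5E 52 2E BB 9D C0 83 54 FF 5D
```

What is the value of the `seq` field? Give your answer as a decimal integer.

21759

`seq` follows `length` (1 B), `size` (4 B), `tag` (2 B), so it starts at offset 1 + 4 + 2 = 7 and occupies 2 bytes.
Bytes at offsets 7..8: 54 FF.
In big-endian order the high byte comes first in memory.
The bytes are already most-significant first: 0x54FF.
0x54FF = 21759.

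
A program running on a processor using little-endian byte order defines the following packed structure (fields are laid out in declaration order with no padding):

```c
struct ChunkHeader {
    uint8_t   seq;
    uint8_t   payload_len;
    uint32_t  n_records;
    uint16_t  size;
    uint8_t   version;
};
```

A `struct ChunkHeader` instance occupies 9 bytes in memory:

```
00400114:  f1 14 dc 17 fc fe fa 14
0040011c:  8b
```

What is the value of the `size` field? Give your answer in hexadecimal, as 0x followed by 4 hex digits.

0x14FA

`size` follows `seq` (1 B), `payload_len` (1 B), `n_records` (4 B), so it starts at offset 1 + 1 + 4 = 6 and occupies 2 bytes.
Bytes at offsets 6..7: FA 14.
Little-endian stores the least-significant byte at the lowest address.
Reassemble most-significant byte first: 14 FA → 0x14FA.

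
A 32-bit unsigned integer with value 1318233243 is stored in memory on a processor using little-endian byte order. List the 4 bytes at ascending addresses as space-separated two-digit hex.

9B A4 92 4E

1318233243 in hexadecimal, padded to 32 bits, is 0x4E92A49B.
Split into bytes (most-significant first): 4E 92 A4 9B.
In little-endian order the low byte comes first in memory.
So at ascending addresses the bytes are 9B A4 92 4E.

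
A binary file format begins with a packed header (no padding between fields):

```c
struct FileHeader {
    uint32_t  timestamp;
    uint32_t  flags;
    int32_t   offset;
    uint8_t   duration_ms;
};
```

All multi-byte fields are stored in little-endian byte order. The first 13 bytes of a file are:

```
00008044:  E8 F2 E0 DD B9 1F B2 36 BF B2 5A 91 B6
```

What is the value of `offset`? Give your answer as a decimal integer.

-1856326977

`offset` follows `timestamp` (4 B), `flags` (4 B), so it starts at offset 4 + 4 = 8 and occupies 4 bytes.
Bytes at offsets 8..11: BF B2 5A 91.
Little-endian: lowest address holds the least-significant byte.
Reassemble most-significant byte first: 91 5A B2 BF → 0x915AB2BF.
Top bit is set, so as a signed 32-bit value this is 0x915AB2BF − 2^32 = -1856326977.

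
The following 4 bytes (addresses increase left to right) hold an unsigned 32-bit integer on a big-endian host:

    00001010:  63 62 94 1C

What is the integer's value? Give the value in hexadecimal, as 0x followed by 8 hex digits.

0x6362941C

Big-endian: lowest address holds the most-significant byte.
The bytes are already most-significant first: 0x6362941C.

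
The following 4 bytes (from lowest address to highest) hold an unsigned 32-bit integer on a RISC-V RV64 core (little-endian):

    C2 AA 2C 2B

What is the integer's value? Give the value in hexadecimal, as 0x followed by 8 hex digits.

0x2B2CAAC2

Little-endian stores the least-significant byte at the lowest address.
Reassemble most-significant byte first: 2B 2C AA C2 → 0x2B2CAAC2.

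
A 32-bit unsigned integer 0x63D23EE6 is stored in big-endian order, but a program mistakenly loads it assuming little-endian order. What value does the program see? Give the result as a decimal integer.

Stored big-endian, the bytes at ascending addresses are 63 D2 3E E6.
Read back as little-endian, the first byte is least significant, giving 0xE63ED263.
0xE63ED263 = 3862876771.

3862876771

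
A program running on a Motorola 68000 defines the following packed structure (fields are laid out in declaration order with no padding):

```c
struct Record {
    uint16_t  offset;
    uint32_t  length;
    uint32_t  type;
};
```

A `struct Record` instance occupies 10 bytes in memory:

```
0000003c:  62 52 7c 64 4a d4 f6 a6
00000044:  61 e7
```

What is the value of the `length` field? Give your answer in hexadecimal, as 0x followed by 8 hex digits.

`length` follows `offset` (2 bytes), so it starts at byte offset 2 and occupies 4 bytes.
Bytes at offsets 2..5: 7C 64 4A D4.
Big-endian stores the most-significant byte at the lowest address.
The bytes are already most-significant first: 0x7C644AD4.

0x7C644AD4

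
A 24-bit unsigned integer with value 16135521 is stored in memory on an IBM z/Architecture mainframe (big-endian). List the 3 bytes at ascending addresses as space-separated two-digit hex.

16135521 in hexadecimal, padded to 24 bits, is 0xF63561.
Split into bytes (most-significant first): F6 35 61.
Big-endian: lowest address holds the most-significant byte.
So the memory order matches the most-significant-first order: F6 35 61.

F6 35 61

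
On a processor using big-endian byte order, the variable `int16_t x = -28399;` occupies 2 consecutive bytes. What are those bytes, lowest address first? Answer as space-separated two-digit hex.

91 11

Two's complement of -28399 in 16 bits: 28399 = 0x6EEF; invert → 0x9110; add 1 → 0x9111.
Split into bytes (most-significant first): 91 11.
Big-endian stores the most-significant byte at the lowest address.
So the memory order matches the most-significant-first order: 91 11.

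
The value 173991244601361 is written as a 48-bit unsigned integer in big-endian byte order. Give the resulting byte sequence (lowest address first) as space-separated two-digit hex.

9E 3E 7E 54 18 11

173991244601361 in hexadecimal, padded to 48 bits, is 0x9E3E7E541811.
Split into bytes (most-significant first): 9E 3E 7E 54 18 11.
In big-endian order the high byte comes first in memory.
So the memory order matches the most-significant-first order: 9E 3E 7E 54 18 11.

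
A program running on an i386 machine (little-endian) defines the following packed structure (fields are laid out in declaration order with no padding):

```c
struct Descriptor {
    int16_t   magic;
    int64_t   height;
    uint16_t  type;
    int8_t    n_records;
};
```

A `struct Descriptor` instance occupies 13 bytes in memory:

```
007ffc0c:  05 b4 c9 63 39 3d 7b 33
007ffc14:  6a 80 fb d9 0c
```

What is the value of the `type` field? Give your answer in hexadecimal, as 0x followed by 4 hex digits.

0xD9FB

`type` follows `magic` (2 B), `height` (8 B), so it starts at offset 2 + 8 = 10 and occupies 2 bytes.
Bytes at offsets 10..11: FB D9.
Little-endian: lowest address holds the least-significant byte.
Reassemble most-significant byte first: D9 FB → 0xD9FB.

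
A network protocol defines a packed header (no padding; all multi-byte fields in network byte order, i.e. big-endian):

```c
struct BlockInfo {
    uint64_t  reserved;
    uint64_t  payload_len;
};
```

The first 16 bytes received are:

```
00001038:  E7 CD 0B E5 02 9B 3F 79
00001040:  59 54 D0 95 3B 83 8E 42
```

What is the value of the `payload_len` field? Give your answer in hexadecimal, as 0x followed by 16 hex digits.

`payload_len` follows `reserved` (8 bytes), so it starts at byte offset 8 and occupies 8 bytes.
Bytes at offsets 8..15: 59 54 D0 95 3B 83 8E 42.
Big-endian stores the most-significant byte at the lowest address.
The bytes are already most-significant first: 0x5954D0953B838E42.

0x5954D0953B838E42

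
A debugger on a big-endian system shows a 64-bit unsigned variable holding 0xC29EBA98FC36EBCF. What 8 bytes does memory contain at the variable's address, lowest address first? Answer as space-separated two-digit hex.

C2 9E BA 98 FC 36 EB CF

Split into bytes (most-significant first): C2 9E BA 98 FC 36 EB CF.
In big-endian order the high byte comes first in memory.
So the memory order matches the most-significant-first order: C2 9E BA 98 FC 36 EB CF.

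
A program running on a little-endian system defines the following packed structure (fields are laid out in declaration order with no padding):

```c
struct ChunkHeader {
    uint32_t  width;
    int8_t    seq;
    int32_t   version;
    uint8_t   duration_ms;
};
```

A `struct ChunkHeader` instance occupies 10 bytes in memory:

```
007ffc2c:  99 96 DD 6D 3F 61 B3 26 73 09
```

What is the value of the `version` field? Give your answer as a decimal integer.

1931916129

`version` follows `width` (4 B), `seq` (1 B), so it starts at offset 4 + 1 = 5 and occupies 4 bytes.
Bytes at offsets 5..8: 61 B3 26 73.
Little-endian stores the least-significant byte at the lowest address.
Reassemble most-significant byte first: 73 26 B3 61 → 0x7326B361.
0x7326B361 = 1931916129.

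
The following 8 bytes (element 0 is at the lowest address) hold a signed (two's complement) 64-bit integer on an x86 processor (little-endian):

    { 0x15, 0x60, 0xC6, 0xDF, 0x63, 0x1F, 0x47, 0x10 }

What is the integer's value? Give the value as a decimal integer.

In little-endian order the low byte comes first in memory.
Reassemble most-significant byte first: 10 47 1F 63 DF C6 60 15 → 0x10471F63DFC66015.
0x10471F63DFC66015 = 1172940741769846805.

1172940741769846805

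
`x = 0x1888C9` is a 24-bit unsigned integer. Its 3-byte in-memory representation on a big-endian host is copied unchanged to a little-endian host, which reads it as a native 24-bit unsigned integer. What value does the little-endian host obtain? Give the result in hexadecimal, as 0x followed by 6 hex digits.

Stored big-endian, the bytes at ascending addresses are 18 88 C9.
Read back as little-endian, the first byte is least significant, giving 0xC98818.

0xC98818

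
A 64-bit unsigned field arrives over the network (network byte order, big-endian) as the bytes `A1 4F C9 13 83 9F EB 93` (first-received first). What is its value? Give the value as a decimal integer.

11623730248916396947

Big-endian: lowest address holds the most-significant byte.
The bytes are already most-significant first: 0xA14FC913839FEB93.
0xA14FC913839FEB93 = 11623730248916396947.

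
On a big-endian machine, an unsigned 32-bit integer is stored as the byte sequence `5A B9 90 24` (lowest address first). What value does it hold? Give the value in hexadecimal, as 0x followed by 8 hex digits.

0x5AB99024

Big-endian: lowest address holds the most-significant byte.
The bytes are already most-significant first: 0x5AB99024.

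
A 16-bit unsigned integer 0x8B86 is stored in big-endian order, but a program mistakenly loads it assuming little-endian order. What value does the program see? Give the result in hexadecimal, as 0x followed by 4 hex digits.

Stored big-endian, the bytes at ascending addresses are 8B 86.
Read back as little-endian, the first byte is least significant, giving 0x868B.

0x868B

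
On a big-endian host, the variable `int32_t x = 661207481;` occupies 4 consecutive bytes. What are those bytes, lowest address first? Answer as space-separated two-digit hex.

661207481 in hexadecimal, padded to 32 bits, is 0x276939B9.
Split into bytes (most-significant first): 27 69 39 B9.
Big-endian: lowest address holds the most-significant byte.
So the memory order matches the most-significant-first order: 27 69 39 B9.

27 69 39 B9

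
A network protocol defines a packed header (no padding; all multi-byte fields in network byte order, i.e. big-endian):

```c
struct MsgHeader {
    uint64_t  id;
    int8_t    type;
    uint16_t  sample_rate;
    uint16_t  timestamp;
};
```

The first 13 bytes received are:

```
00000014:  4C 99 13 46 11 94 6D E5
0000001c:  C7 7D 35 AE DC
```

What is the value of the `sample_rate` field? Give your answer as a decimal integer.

32053

`sample_rate` follows `id` (8 B), `type` (1 B), so it starts at offset 8 + 1 = 9 and occupies 2 bytes.
Bytes at offsets 9..10: 7D 35.
Big-endian stores the most-significant byte at the lowest address.
The bytes are already most-significant first: 0x7D35.
0x7D35 = 32053.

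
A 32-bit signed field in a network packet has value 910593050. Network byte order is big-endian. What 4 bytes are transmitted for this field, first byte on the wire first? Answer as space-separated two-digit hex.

36 46 8C 1A

910593050 in hexadecimal, padded to 32 bits, is 0x36468C1A.
Split into bytes (most-significant first): 36 46 8C 1A.
Big-endian stores the most-significant byte at the lowest address.
So the memory order matches the most-significant-first order: 36 46 8C 1A.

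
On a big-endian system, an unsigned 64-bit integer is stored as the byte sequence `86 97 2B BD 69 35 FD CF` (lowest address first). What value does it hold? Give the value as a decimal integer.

Big-endian stores the most-significant byte at the lowest address.
The bytes are already most-significant first: 0x86972BBD6935FDCF.
0x86972BBD6935FDCF = 9698268415079611855.

9698268415079611855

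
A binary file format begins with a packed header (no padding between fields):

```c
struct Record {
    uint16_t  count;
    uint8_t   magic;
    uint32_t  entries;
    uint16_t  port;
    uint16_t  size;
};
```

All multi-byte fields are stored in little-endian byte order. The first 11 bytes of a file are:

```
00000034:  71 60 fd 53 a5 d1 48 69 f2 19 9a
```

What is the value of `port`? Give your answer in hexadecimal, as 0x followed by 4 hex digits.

0xF269

`port` follows `count` (2 B), `magic` (1 B), `entries` (4 B), so it starts at offset 2 + 1 + 4 = 7 and occupies 2 bytes.
Bytes at offsets 7..8: 69 F2.
In little-endian order the low byte comes first in memory.
Reassemble most-significant byte first: F2 69 → 0xF269.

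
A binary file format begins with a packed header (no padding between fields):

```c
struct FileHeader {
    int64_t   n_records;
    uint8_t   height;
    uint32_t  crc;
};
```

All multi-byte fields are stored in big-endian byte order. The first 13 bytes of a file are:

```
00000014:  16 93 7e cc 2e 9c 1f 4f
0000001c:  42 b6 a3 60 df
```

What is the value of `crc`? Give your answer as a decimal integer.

`crc` follows `n_records` (8 B), `height` (1 B), so it starts at offset 8 + 1 = 9 and occupies 4 bytes.
Bytes at offsets 9..12: B6 A3 60 DF.
In big-endian order the high byte comes first in memory.
The bytes are already most-significant first: 0xB6A360DF.
0xB6A360DF = 3064160479.

3064160479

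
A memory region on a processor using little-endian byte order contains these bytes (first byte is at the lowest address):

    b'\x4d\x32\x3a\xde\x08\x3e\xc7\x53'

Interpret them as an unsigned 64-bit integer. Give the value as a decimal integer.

Little-endian: lowest address holds the least-significant byte.
Reassemble most-significant byte first: 53 C7 3E 08 DE 3A 32 4D → 0x53C73E08DE3A324D.
0x53C73E08DE3A324D = 6036862033322455629.

6036862033322455629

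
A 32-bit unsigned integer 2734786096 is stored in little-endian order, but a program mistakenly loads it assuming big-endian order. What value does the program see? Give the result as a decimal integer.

814088611

2734786096 in 32-bit hexadecimal is 0xA3018630.
Stored little-endian, the bytes at ascending addresses are 30 86 01 A3.
Read back as big-endian, the last byte is least significant, giving 0x308601A3.
0x308601A3 = 814088611.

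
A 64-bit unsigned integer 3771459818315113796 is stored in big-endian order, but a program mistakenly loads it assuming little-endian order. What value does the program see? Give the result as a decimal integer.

4964466539226617396

3771459818315113796 in 64-bit hexadecimal is 0x3456EAB90354E544.
Stored big-endian, the bytes at ascending addresses are 34 56 EA B9 03 54 E5 44.
Read back as little-endian, the first byte is least significant, giving 0x44E55403B9EA5634.
0x44E55403B9EA5634 = 4964466539226617396.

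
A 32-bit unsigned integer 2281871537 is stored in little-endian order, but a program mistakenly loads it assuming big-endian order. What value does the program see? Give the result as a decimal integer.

2979529352

2281871537 in 32-bit hexadecimal is 0x880298B1.
Stored little-endian, the bytes at ascending addresses are B1 98 02 88.
Read back as big-endian, the last byte is least significant, giving 0xB1980288.
0xB1980288 = 2979529352.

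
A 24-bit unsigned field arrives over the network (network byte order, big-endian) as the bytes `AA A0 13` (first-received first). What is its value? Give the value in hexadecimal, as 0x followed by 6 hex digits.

0xAAA013

In big-endian order the high byte comes first in memory.
The bytes are already most-significant first: 0xAAA013.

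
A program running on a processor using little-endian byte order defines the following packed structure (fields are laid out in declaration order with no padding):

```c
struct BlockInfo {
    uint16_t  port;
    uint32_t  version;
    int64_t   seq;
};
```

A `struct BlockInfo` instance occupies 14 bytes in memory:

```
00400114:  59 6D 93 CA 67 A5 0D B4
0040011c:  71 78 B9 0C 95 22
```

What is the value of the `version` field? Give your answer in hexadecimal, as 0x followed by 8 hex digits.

0xA567CA93

`version` follows `port` (2 bytes), so it starts at byte offset 2 and occupies 4 bytes.
Bytes at offsets 2..5: 93 CA 67 A5.
Little-endian stores the least-significant byte at the lowest address.
Reassemble most-significant byte first: A5 67 CA 93 → 0xA567CA93.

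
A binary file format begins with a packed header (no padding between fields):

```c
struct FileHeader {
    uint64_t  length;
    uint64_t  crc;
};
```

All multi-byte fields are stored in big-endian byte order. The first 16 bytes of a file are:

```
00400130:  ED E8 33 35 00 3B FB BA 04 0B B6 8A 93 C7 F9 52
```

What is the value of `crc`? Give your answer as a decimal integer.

291527307196627282

`crc` follows `length` (8 bytes), so it starts at byte offset 8 and occupies 8 bytes.
Bytes at offsets 8..15: 04 0B B6 8A 93 C7 F9 52.
Big-endian: lowest address holds the most-significant byte.
The bytes are already most-significant first: 0x040BB68A93C7F952.
0x040BB68A93C7F952 = 291527307196627282.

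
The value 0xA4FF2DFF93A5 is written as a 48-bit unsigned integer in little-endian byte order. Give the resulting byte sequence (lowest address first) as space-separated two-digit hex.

Split into bytes (most-significant first): A4 FF 2D FF 93 A5.
Little-endian stores the least-significant byte at the lowest address.
So at ascending addresses the bytes are A5 93 FF 2D FF A4.

A5 93 FF 2D FF A4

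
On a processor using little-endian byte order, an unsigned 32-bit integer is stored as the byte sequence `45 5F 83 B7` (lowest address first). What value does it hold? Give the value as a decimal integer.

3078840133

Little-endian stores the least-significant byte at the lowest address.
Reassemble most-significant byte first: B7 83 5F 45 → 0xB7835F45.
0xB7835F45 = 3078840133.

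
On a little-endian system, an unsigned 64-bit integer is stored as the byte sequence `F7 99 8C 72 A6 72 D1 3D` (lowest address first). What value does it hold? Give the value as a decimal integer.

4454467565658085879

Little-endian stores the least-significant byte at the lowest address.
Reassemble most-significant byte first: 3D D1 72 A6 72 8C 99 F7 → 0x3DD172A6728C99F7.
0x3DD172A6728C99F7 = 4454467565658085879.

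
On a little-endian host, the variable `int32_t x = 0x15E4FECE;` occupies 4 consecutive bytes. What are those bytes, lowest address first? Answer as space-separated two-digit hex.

CE FE E4 15

Split into bytes (most-significant first): 15 E4 FE CE.
Little-endian stores the least-significant byte at the lowest address.
So at ascending addresses the bytes are CE FE E4 15.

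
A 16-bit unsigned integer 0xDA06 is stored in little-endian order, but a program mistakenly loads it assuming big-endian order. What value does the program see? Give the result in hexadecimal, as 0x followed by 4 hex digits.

0x06DA

Stored little-endian, the bytes at ascending addresses are 06 DA.
Read back as big-endian, the last byte is least significant, giving 0x06DA.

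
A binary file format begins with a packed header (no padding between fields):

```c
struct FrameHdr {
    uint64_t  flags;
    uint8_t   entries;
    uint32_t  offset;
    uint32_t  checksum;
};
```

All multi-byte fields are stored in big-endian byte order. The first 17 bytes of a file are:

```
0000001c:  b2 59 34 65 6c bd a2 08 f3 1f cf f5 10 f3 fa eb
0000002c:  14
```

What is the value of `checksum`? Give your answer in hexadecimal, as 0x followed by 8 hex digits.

0xF3FAEB14

`checksum` follows `flags` (8 B), `entries` (1 B), `offset` (4 B), so it starts at offset 8 + 1 + 4 = 13 and occupies 4 bytes.
Bytes at offsets 13..16: F3 FA EB 14.
In big-endian order the high byte comes first in memory.
The bytes are already most-significant first: 0xF3FAEB14.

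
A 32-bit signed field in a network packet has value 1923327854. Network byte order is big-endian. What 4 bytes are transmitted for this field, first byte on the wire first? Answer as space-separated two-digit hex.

1923327854 in hexadecimal, padded to 32 bits, is 0x72A3A76E.
Split into bytes (most-significant first): 72 A3 A7 6E.
Big-endian: lowest address holds the most-significant byte.
So the memory order matches the most-significant-first order: 72 A3 A7 6E.

72 A3 A7 6E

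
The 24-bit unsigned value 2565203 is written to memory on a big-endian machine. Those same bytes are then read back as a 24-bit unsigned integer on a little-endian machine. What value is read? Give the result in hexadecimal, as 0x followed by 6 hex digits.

0x532427

2565203 in 24-bit hexadecimal is 0x272453.
Stored big-endian, the bytes at ascending addresses are 27 24 53.
Read back as little-endian, the first byte is least significant, giving 0x532427.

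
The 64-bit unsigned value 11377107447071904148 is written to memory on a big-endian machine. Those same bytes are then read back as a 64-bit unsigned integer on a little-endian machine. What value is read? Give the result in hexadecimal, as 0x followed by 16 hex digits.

11377107447071904148 in 64-bit hexadecimal is 0x9DE39AF1D22C1194.
Stored big-endian, the bytes at ascending addresses are 9D E3 9A F1 D2 2C 11 94.
Read back as little-endian, the first byte is least significant, giving 0x94112CD2F19AE39D.

0x94112CD2F19AE39D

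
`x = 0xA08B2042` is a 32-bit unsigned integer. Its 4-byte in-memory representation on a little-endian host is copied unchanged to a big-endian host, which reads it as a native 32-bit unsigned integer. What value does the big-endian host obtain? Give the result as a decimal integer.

1109429152

Stored little-endian, the bytes at ascending addresses are 42 20 8B A0.
Read back as big-endian, the last byte is least significant, giving 0x42208BA0.
0x42208BA0 = 1109429152.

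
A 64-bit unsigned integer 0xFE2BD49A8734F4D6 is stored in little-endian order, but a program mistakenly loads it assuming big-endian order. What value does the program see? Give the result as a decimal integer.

Stored little-endian, the bytes at ascending addresses are D6 F4 34 87 9A D4 2B FE.
Read back as big-endian, the last byte is least significant, giving 0xD6F434879AD42BFE.
0xD6F434879AD42BFE = 15489062775456803838.

15489062775456803838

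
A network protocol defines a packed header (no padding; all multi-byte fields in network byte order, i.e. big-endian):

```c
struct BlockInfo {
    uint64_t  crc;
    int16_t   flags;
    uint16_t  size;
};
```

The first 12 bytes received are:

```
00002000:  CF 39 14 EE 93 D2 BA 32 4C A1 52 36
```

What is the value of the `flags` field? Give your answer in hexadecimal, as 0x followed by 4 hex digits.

`flags` follows `crc` (8 bytes), so it starts at byte offset 8 and occupies 2 bytes.
Bytes at offsets 8..9: 4C A1.
Big-endian: lowest address holds the most-significant byte.
The bytes are already most-significant first: 0x4CA1.

0x4CA1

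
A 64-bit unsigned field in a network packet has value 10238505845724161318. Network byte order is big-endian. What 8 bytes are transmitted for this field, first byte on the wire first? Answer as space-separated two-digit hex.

10238505845724161318 in hexadecimal, padded to 64 bits, is 0x8E167AD21D262526.
Split into bytes (most-significant first): 8E 16 7A D2 1D 26 25 26.
Big-endian: lowest address holds the most-significant byte.
So the memory order matches the most-significant-first order: 8E 16 7A D2 1D 26 25 26.

8E 16 7A D2 1D 26 25 26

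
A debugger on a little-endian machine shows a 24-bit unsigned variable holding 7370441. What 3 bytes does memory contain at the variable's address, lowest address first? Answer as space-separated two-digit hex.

7370441 in hexadecimal, padded to 24 bits, is 0x7076C9.
Split into bytes (most-significant first): 70 76 C9.
Little-endian stores the least-significant byte at the lowest address.
So at ascending addresses the bytes are C9 76 70.

C9 76 70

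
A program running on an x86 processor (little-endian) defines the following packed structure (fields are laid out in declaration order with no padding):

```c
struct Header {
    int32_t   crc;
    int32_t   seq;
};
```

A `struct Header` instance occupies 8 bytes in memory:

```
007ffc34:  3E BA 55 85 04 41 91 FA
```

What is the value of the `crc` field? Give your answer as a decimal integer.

`crc` is the first field, at byte offset 0, occupying 4 bytes.
Bytes at offsets 0..3: 3E BA 55 85.
Little-endian stores the least-significant byte at the lowest address.
Reassemble most-significant byte first: 85 55 BA 3E → 0x8555BA3E.
Top bit is set, so as a signed 32-bit value this is 0x8555BA3E − 2^32 = -2057979330.

-2057979330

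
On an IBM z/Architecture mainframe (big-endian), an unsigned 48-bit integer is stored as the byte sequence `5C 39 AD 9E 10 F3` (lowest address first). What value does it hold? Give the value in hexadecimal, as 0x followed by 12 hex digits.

0x5C39AD9E10F3

Big-endian: lowest address holds the most-significant byte.
The bytes are already most-significant first: 0x5C39AD9E10F3.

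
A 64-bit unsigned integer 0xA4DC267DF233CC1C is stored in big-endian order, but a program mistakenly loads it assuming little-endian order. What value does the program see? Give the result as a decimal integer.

2075090644885757092

Stored big-endian, the bytes at ascending addresses are A4 DC 26 7D F2 33 CC 1C.
Read back as little-endian, the first byte is least significant, giving 0x1CCC33F27D26DCA4.
0x1CCC33F27D26DCA4 = 2075090644885757092.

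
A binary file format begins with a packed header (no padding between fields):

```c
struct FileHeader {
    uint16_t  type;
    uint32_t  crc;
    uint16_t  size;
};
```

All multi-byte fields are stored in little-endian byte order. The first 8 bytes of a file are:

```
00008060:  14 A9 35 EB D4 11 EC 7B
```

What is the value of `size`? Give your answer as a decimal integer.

31724

`size` follows `type` (2 B), `crc` (4 B), so it starts at offset 2 + 4 = 6 and occupies 2 bytes.
Bytes at offsets 6..7: EC 7B.
Little-endian: lowest address holds the least-significant byte.
Reassemble most-significant byte first: 7B EC → 0x7BEC.
0x7BEC = 31724.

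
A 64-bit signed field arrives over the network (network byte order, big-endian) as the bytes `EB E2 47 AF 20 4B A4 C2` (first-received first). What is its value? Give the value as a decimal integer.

-1449517312573201214

In big-endian order the high byte comes first in memory.
The bytes are already most-significant first: 0xEBE247AF204BA4C2.
Top bit is set, so as a signed 64-bit value this is 0xEBE247AF204BA4C2 − 2^64 = -1449517312573201214.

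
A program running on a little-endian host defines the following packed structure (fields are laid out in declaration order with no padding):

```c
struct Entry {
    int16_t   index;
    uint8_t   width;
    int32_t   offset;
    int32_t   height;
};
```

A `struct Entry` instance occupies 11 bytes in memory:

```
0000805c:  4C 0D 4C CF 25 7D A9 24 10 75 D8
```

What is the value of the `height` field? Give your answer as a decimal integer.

`height` follows `index` (2 B), `width` (1 B), `offset` (4 B), so it starts at offset 2 + 1 + 4 = 7 and occupies 4 bytes.
Bytes at offsets 7..10: 24 10 75 D8.
Little-endian stores the least-significant byte at the lowest address.
Reassemble most-significant byte first: D8 75 10 24 → 0xD8751024.
Top bit is set, so as a signed 32-bit value this is 0xD8751024 − 2^32 = -663416796.

-663416796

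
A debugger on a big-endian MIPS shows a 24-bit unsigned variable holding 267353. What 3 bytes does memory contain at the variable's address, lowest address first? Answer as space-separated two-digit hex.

04 14 59

267353 in hexadecimal, padded to 24 bits, is 0x041459.
Split into bytes (most-significant first): 04 14 59.
In big-endian order the high byte comes first in memory.
So the memory order matches the most-significant-first order: 04 14 59.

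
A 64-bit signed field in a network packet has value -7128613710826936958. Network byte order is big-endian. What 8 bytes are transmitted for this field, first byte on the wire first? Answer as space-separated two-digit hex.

Two's complement of -7128613710826936958 in 64 bits: 7128613710826936958 = 0x62EDEC66A6D19A7E; invert → 0x9D121399592E6581; add 1 → 0x9D121399592E6582.
Split into bytes (most-significant first): 9D 12 13 99 59 2E 65 82.
Big-endian: lowest address holds the most-significant byte.
So the memory order matches the most-significant-first order: 9D 12 13 99 59 2E 65 82.

9D 12 13 99 59 2E 65 82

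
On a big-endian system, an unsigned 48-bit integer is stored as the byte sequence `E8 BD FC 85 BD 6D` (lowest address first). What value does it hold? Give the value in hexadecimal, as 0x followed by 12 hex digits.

Big-endian: lowest address holds the most-significant byte.
The bytes are already most-significant first: 0xE8BDFC85BD6D.

0xE8BDFC85BD6D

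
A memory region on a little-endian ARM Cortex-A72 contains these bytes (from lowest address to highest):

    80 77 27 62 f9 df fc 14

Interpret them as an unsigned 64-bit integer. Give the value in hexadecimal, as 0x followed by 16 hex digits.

0x14FCDFF962277780

Little-endian: lowest address holds the least-significant byte.
Reassemble most-significant byte first: 14 FC DF F9 62 27 77 80 → 0x14FCDFF962277780.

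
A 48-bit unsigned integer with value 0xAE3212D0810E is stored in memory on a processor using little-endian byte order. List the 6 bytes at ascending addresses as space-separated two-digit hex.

0E 81 D0 12 32 AE

Split into bytes (most-significant first): AE 32 12 D0 81 0E.
In little-endian order the low byte comes first in memory.
So at ascending addresses the bytes are 0E 81 D0 12 32 AE.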